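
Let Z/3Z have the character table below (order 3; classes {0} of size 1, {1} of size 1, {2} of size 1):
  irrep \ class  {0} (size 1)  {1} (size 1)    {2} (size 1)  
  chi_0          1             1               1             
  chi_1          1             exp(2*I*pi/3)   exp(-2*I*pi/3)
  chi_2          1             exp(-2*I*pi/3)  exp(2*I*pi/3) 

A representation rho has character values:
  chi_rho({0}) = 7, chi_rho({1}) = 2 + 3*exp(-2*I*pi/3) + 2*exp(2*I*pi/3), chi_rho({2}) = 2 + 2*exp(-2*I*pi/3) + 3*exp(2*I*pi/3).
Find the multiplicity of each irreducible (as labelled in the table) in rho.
Multiplicities: chi_0: 2, chi_1: 2, chi_2: 3.

Explanation: Use <chi_rho, chi> = (1/|G|) sum_C |C| * chi_rho(C) * conj(chi(C)) with |G| = 3 for each irreducible chi in the table:
  <chi_rho, chi_0> = (1/3)[1*(7)*conj(1) + 1*(2 + 3*exp(-2*I*pi/3) + 2*exp(2*I*pi/3))*conj(1) + 1*(2 + 2*exp(-2*I*pi/3) + 3*exp(2*I*pi/3))*conj(1)]
      = (1/3)[(7) + (2 + 3*exp(-2*I*pi/3) + 2*exp(2*I*pi/3)) + (2 + 2*exp(-2*I*pi/3) + 3*exp(2*I*pi/3))] = 6/3 = 2
  <chi_rho, chi_1> = (1/3)[1*(7)*conj(1) + 1*(2 + 3*exp(-2*I*pi/3) + 2*exp(2*I*pi/3))*conj(exp(2*I*pi/3)) + 1*(2 + 2*exp(-2*I*pi/3) + 3*exp(2*I*pi/3))*conj(exp(-2*I*pi/3))]
      = (1/3)[(7) + (2 + 2*exp(-2*I*pi/3) + 3*exp(2*I*pi/3)) + (2 + 3*exp(-2*I*pi/3) + 2*exp(2*I*pi/3))] = 6/3 = 2
  <chi_rho, chi_2> = (1/3)[1*(7)*conj(1) + 1*(2 + 3*exp(-2*I*pi/3) + 2*exp(2*I*pi/3))*conj(exp(-2*I*pi/3)) + 1*(2 + 2*exp(-2*I*pi/3) + 3*exp(2*I*pi/3))*conj(exp(2*I*pi/3))]
      = (1/3)[(7) + (1) + (1)] = 9/3 = 3
(Exp terms are combined using exp(i*s)*conj(exp(i*t)) = exp(i*(s-t)), and sums of them are collapsed using the identity that for every m > 1 the m distinct m-th roots of unity sum to 0, e.g. 1 + exp(2*I*pi/3) + exp(-2*I*pi/3) = 0.)
Dimension check: dim(rho) = sum (mult * dim) = 2*1 + 2*1 + 3*1 = 7 = chi_rho(e) = 7.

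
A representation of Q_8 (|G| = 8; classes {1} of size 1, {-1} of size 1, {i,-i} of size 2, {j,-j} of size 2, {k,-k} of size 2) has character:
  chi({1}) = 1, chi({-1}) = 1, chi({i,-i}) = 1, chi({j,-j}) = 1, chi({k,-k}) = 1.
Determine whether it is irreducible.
Irreducible: <chi, chi> = 1.

Reasoning: <chi, chi> = (1/|G|) sum_C |C| * |chi(C)|^2 = (1/8)[1*|1|^2 + 1*|1|^2 + 2*|1|^2 + 2*|1|^2 + 2*|1|^2]
  = (1/8)[(1) + (1) + (2) + (2) + (2)] = 8/8 = 1.
A character is irreducible iff <chi, chi> = 1, so this representation is irreducible.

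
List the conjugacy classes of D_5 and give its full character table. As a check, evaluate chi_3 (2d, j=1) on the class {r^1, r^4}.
Conjugacy classes: {e} of size 1, {r^1, r^4} of size 2, {r^2, r^3} of size 2, {s, sr, ..., sr^4} of size 5.
Character table:
  irrep \ class              {e} (size 1)  {r^1, r^4} (size 2)  {r^2, r^3} (size 2)  {s, sr, ..., sr^4} (size 5)
  chi_1 (triv)               1             1                    1                    1                          
  chi_2 (sign: r->1, s->-1)  1             1                    1                    -1                         
  chi_3 (2d, j=1)            2             -1/2 + sqrt(5)/2     -sqrt(5)/2 - 1/2     0                          
  chi_4 (2d, j=2)            2             -sqrt(5)/2 - 1/2     -1/2 + sqrt(5)/2     0                          

Spot check: chi_3 (2d, j=1) on {r^1, r^4} = -1/2 + sqrt(5)/2.

Proof sketch: D_5 has order 2*5 = 10 with 4 conjugacy classes, hence 4 irreducibles. Sum of squared dims 1 + 1 + 4 + 4 = 10 = |G|. Linear characters come from the abelianisation; the 2-dimensional irreps have character r^k -> 2*cos(2*pi*j*k/5), reflections -> 0.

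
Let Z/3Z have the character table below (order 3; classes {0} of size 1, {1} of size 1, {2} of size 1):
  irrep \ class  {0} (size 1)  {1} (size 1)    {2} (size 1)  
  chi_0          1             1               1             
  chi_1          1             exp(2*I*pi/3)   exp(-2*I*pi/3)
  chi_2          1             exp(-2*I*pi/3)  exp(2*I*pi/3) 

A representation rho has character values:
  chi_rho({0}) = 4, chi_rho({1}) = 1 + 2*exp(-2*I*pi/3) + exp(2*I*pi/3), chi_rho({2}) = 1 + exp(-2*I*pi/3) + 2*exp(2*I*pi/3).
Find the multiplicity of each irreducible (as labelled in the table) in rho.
Multiplicities: chi_0: 1, chi_1: 1, chi_2: 2.

Explanation: Use <chi_rho, chi> = (1/|G|) sum_C |C| * chi_rho(C) * conj(chi(C)) with |G| = 3 for each irreducible chi in the table:
  <chi_rho, chi_0> = (1/3)[1*(4)*conj(1) + 1*(1 + 2*exp(-2*I*pi/3) + exp(2*I*pi/3))*conj(1) + 1*(1 + exp(-2*I*pi/3) + 2*exp(2*I*pi/3))*conj(1)]
      = (1/3)[(4) + (1 + 2*exp(-2*I*pi/3) + exp(2*I*pi/3)) + (1 + exp(-2*I*pi/3) + 2*exp(2*I*pi/3))] = 3/3 = 1
  <chi_rho, chi_1> = (1/3)[1*(4)*conj(1) + 1*(1 + 2*exp(-2*I*pi/3) + exp(2*I*pi/3))*conj(exp(2*I*pi/3)) + 1*(1 + exp(-2*I*pi/3) + 2*exp(2*I*pi/3))*conj(exp(-2*I*pi/3))]
      = (1/3)[(4) + (1 + exp(-2*I*pi/3) + 2*exp(2*I*pi/3)) + (1 + 2*exp(-2*I*pi/3) + exp(2*I*pi/3))] = 3/3 = 1
  <chi_rho, chi_2> = (1/3)[1*(4)*conj(1) + 1*(1 + 2*exp(-2*I*pi/3) + exp(2*I*pi/3))*conj(exp(-2*I*pi/3)) + 1*(1 + exp(-2*I*pi/3) + 2*exp(2*I*pi/3))*conj(exp(2*I*pi/3))]
      = (1/3)[(4) + (1) + (1)] = 6/3 = 2
(Exp terms are combined using exp(i*s)*conj(exp(i*t)) = exp(i*(s-t)), and sums of them are collapsed using the identity that for every m > 1 the m distinct m-th roots of unity sum to 0, e.g. 1 + exp(2*I*pi/3) + exp(-2*I*pi/3) = 0.)
Dimension check: dim(rho) = sum (mult * dim) = 1*1 + 1*1 + 2*1 = 4 = chi_rho(e) = 4.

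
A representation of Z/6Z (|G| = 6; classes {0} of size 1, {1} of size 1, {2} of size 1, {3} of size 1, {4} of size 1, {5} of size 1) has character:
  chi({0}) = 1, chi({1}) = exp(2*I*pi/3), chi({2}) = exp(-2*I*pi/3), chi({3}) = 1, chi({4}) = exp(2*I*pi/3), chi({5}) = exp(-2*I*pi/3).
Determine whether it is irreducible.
Irreducible: <chi, chi> = 1.

Working: <chi, chi> = (1/|G|) sum_C |C| * |chi(C)|^2 = (1/6)[1*|1|^2 + 1*|exp(2*I*pi/3)|^2 + 1*|exp(-2*I*pi/3)|^2 + 1*|1|^2 + 1*|exp(2*I*pi/3)|^2 + 1*|exp(-2*I*pi/3)|^2]
  = (1/6)[(1) + (1) + (1) + (1) + (1) + (1)] = 6/6 = 1.
(Exp terms are combined using exp(i*s)*conj(exp(i*t)) = exp(i*(s-t)), and sums of them are collapsed using the identity that for every m > 1 the m distinct m-th roots of unity sum to 0, e.g. 1 + exp(2*I*pi/3) + exp(-2*I*pi/3) = 0.)
A character is irreducible iff <chi, chi> = 1, so this representation is irreducible.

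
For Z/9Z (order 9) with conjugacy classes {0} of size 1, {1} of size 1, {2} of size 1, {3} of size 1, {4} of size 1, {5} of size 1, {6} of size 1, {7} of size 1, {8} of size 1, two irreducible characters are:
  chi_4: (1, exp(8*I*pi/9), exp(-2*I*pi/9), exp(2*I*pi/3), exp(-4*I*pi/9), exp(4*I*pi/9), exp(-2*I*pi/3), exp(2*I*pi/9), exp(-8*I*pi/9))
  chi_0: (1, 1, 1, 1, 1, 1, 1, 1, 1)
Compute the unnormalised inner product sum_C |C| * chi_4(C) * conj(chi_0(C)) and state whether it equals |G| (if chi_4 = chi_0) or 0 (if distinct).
Sum = 0; so <chi_4, chi_0> = 0 (distinct irreducibles are orthogonal).

Details: Compute term by term over conjugacy classes (|C| * chi_4(C) * conj(chi_0(C))):
  1*(1)*conj(1) + 1*(exp(8*I*pi/9))*conj(1) + 1*(exp(-2*I*pi/9))*conj(1) + 1*(exp(2*I*pi/3))*conj(1) + 1*(exp(-4*I*pi/9))*conj(1) + 1*(exp(4*I*pi/9))*conj(1) + 1*(exp(-2*I*pi/3))*conj(1) + 1*(exp(2*I*pi/9))*conj(1) + 1*(exp(-8*I*pi/9))*conj(1)
  = (1) + (exp(8*I*pi/9)) + (exp(-2*I*pi/9)) + (exp(2*I*pi/3)) + (exp(-4*I*pi/9)) + (exp(4*I*pi/9)) + (exp(-2*I*pi/3)) + (exp(2*I*pi/9)) + (exp(-8*I*pi/9))
  = 0.
(Exp terms are combined using exp(i*s)*conj(exp(i*t)) = exp(i*(s-t)), and sums of them are collapsed using the identity that for every m > 1 the m distinct m-th roots of unity sum to 0, e.g. 1 + exp(2*I*pi/3) + exp(-2*I*pi/3) = 0.)
Dividing by |G| = 9 gives 0/9 = 0, matching the row-orthogonality relation <chi_4, chi_0> = [chi_4 = chi_0].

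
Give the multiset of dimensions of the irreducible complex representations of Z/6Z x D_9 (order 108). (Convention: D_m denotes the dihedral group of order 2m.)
Dimensions: 1, 1, 1, 1, 1, 1, 1, 1, 1, 1, 1, 1, 2, 2, 2, 2, 2, 2, 2, 2, 2, 2, 2, 2, 2, 2, 2, 2, 2, 2, 2, 2, 2, 2, 2, 2

Working: There are 36 irreducibles (= number of conjugacy classes). Their dimensions d_i satisfy sum d_i^2 = |G| = 108: 1 + 1 + 1 + 1 + 1 + 1 + 1 + 1 + 1 + 1 + 1 + 1 + 4 + 4 + 4 + 4 + 4 + 4 + 4 + 4 + 4 + 4 + 4 + 4 + 4 + 4 + 4 + 4 + 4 + 4 + 4 + 4 + 4 + 4 + 4 + 4 = 108. (For the product with Z/6Z: each of the 6 1-dim characters of Z/6Z tensors with each irrep of D_9, giving 6 copies of each D_9-dimension.)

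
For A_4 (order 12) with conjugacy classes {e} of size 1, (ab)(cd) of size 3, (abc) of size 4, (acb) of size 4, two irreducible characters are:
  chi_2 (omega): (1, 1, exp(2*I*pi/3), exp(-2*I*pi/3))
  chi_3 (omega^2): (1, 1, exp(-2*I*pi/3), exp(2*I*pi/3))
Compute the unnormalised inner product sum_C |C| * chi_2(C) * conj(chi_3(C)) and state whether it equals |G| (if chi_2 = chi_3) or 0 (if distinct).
Sum = 0; so <chi_2, chi_3> = 0 (distinct irreducibles are orthogonal).

Explanation: Compute term by term over conjugacy classes (|C| * chi_2(C) * conj(chi_3(C))):
  1*(1)*conj(1) + 3*(1)*conj(1) + 4*(exp(2*I*pi/3))*conj(exp(-2*I*pi/3)) + 4*(exp(-2*I*pi/3))*conj(exp(2*I*pi/3))
  = (1) + (3) + (4*exp(-2*I*pi/3)) + (4*exp(2*I*pi/3))
  = 0.
(Exp terms are combined using exp(i*s)*conj(exp(i*t)) = exp(i*(s-t)), and sums of them are collapsed using the identity that for every m > 1 the m distinct m-th roots of unity sum to 0, e.g. 1 + exp(2*I*pi/3) + exp(-2*I*pi/3) = 0.)
Dividing by |G| = 12 gives 0/12 = 0, matching the row-orthogonality relation <chi_2, chi_3> = [chi_2 = chi_3].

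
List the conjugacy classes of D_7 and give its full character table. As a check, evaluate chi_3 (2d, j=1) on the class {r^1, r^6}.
Conjugacy classes: {e} of size 1, {r^1, r^6} of size 2, {r^2, r^5} of size 2, {r^3, r^4} of size 2, {s, sr, ..., sr^6} of size 7.
Character table:
  irrep \ class              {e} (size 1)  {r^1, r^6} (size 2)  {r^2, r^5} (size 2)  {r^3, r^4} (size 2)  {s, sr, ..., sr^6} (size 7)
  chi_1 (triv)               1             1                    1                    1                    1                          
  chi_2 (sign: r->1, s->-1)  1             1                    1                    1                    -1                         
  chi_3 (2d, j=1)            2             2*cos(2*pi/7)        -2*cos(3*pi/7)       -2*cos(pi/7)         0                          
  chi_4 (2d, j=2)            2             -2*cos(3*pi/7)       -2*cos(pi/7)         2*cos(2*pi/7)        0                          
  chi_5 (2d, j=3)            2             -2*cos(pi/7)         2*cos(2*pi/7)        -2*cos(3*pi/7)       0                          

Spot check: chi_3 (2d, j=1) on {r^1, r^6} = 2*cos(2*pi/7).

Reasoning: D_7 has order 2*7 = 14 with 5 conjugacy classes, hence 5 irreducibles. Sum of squared dims 1 + 1 + 4 + 4 + 4 = 14 = |G|. Linear characters come from the abelianisation; the 2-dimensional irreps have character r^k -> 2*cos(2*pi*j*k/7), reflections -> 0.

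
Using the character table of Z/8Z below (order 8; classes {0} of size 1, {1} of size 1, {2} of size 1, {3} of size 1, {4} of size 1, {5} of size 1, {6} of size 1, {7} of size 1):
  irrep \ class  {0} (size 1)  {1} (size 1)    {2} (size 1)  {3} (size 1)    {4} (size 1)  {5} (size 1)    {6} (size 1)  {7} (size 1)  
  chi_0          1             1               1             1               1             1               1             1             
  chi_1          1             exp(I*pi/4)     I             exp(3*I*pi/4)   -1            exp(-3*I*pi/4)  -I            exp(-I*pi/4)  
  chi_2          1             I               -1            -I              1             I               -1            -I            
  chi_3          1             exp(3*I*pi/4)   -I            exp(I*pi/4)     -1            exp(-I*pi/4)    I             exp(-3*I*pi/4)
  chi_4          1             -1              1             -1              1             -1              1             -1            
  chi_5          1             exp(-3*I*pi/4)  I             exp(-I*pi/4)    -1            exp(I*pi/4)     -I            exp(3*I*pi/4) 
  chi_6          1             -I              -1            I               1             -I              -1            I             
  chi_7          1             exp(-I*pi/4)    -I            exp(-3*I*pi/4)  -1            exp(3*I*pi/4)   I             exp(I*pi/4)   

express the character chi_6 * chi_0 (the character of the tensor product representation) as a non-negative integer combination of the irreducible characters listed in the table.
chi_6 tensor chi_0 = chi_6 (all other irreducibles have multiplicity 0).

Derivation: The character of a tensor product is the pointwise product (chi_6 * chi_0)(C) = chi_6(C) * chi_0(C):
  {0}: (1)*(1), {1}: (-I)*(1), {2}: (-1)*(1), {3}: (I)*(1), {4}: (1)*(1), {5}: (-I)*(1), {6}: (-1)*(1), {7}: (I)*(1)
so (chi_6 * chi_0) takes values
  {0} -> 1, {1} -> -I, {2} -> -1, {3} -> I, {4} -> 1, {5} -> -I, {6} -> -1, {7} -> I.
Now take the inner product of this character with each irreducible chi from the table, <chi_6*chi_0, chi> = (1/8) sum_C |C| (chi_6*chi_0)(C) conj(chi(C)):
  <chi_6*chi_0, chi_0> = (1/8)[1*(1)*conj(1) + 1*(-I)*conj(1) + 1*(-1)*conj(1) + 1*(I)*conj(1) + 1*(1)*conj(1) + 1*(-I)*conj(1) + 1*(-1)*conj(1) + 1*(I)*conj(1)]
      = (1/8)[(1) + (-I) + (-1) + (I) + (1) + (-I) + (-1) + (I)] = 0/8 = 0
  <chi_6*chi_0, chi_1> = (1/8)[1*(1)*conj(1) + 1*(-I)*conj(exp(I*pi/4)) + 1*(-1)*conj(I) + 1*(I)*conj(exp(3*I*pi/4)) + 1*(1)*conj(-1) + 1*(-I)*conj(exp(-3*I*pi/4)) + 1*(-1)*conj(-I) + 1*(I)*conj(exp(-I*pi/4))]
      = (1/8)[(1) + (-exp(I*pi/4)) + (I) + (exp(-I*pi/4)) + (-1) + (-exp(-3*I*pi/4)) + (-I) + (exp(3*I*pi/4))] = 0/8 = 0
  <chi_6*chi_0, chi_2> = (1/8)[1*(1)*conj(1) + 1*(-I)*conj(I) + 1*(-1)*conj(-1) + 1*(I)*conj(-I) + 1*(1)*conj(1) + 1*(-I)*conj(I) + 1*(-1)*conj(-1) + 1*(I)*conj(-I)]
      = (1/8)[(1) + (-1) + (1) + (-1) + (1) + (-1) + (1) + (-1)] = 0/8 = 0
  <chi_6*chi_0, chi_3> = (1/8)[1*(1)*conj(1) + 1*(-I)*conj(exp(3*I*pi/4)) + 1*(-1)*conj(-I) + 1*(I)*conj(exp(I*pi/4)) + 1*(1)*conj(-1) + 1*(-I)*conj(exp(-I*pi/4)) + 1*(-1)*conj(I) + 1*(I)*conj(exp(-3*I*pi/4))]
      = (1/8)[(1) + (-exp(-I*pi/4)) + (-I) + (exp(I*pi/4)) + (-1) + (-exp(3*I*pi/4)) + (I) + (exp(-3*I*pi/4))] = 0/8 = 0
  <chi_6*chi_0, chi_4> = (1/8)[1*(1)*conj(1) + 1*(-I)*conj(-1) + 1*(-1)*conj(1) + 1*(I)*conj(-1) + 1*(1)*conj(1) + 1*(-I)*conj(-1) + 1*(-1)*conj(1) + 1*(I)*conj(-1)]
      = (1/8)[(1) + (I) + (-1) + (-I) + (1) + (I) + (-1) + (-I)] = 0/8 = 0
  <chi_6*chi_0, chi_5> = (1/8)[1*(1)*conj(1) + 1*(-I)*conj(exp(-3*I*pi/4)) + 1*(-1)*conj(I) + 1*(I)*conj(exp(-I*pi/4)) + 1*(1)*conj(-1) + 1*(-I)*conj(exp(I*pi/4)) + 1*(-1)*conj(-I) + 1*(I)*conj(exp(3*I*pi/4))]
      = (1/8)[(1) + (-exp(-3*I*pi/4)) + (I) + (exp(3*I*pi/4)) + (-1) + (-exp(I*pi/4)) + (-I) + (exp(-I*pi/4))] = 0/8 = 0
  <chi_6*chi_0, chi_6> = (1/8)[1*(1)*conj(1) + 1*(-I)*conj(-I) + 1*(-1)*conj(-1) + 1*(I)*conj(I) + 1*(1)*conj(1) + 1*(-I)*conj(-I) + 1*(-1)*conj(-1) + 1*(I)*conj(I)]
      = (1/8)[(1) + (1) + (1) + (1) + (1) + (1) + (1) + (1)] = 8/8 = 1
  <chi_6*chi_0, chi_7> = (1/8)[1*(1)*conj(1) + 1*(-I)*conj(exp(-I*pi/4)) + 1*(-1)*conj(-I) + 1*(I)*conj(exp(-3*I*pi/4)) + 1*(1)*conj(-1) + 1*(-I)*conj(exp(3*I*pi/4)) + 1*(-1)*conj(I) + 1*(I)*conj(exp(I*pi/4))]
      = (1/8)[(1) + (-exp(3*I*pi/4)) + (-I) + (exp(-3*I*pi/4)) + (-1) + (-exp(-I*pi/4)) + (I) + (exp(I*pi/4))] = 0/8 = 0
(Exp terms are combined using exp(i*s)*conj(exp(i*t)) = exp(i*(s-t)), and sums of them are collapsed using the identity that for every m > 1 the m distinct m-th roots of unity sum to 0, e.g. 1 + exp(2*I*pi/3) + exp(-2*I*pi/3) = 0.)
Hence the multiplicities are chi_6: 1. Dimension check: dim(chi_6)*dim(chi_0) = 1*1 = 1 and sum (mult * dim) = 1*1 = 1.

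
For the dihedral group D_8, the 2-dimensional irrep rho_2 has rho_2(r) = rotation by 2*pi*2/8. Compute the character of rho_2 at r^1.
chi_{rho_2}(r^1) = 2*cos(2*pi*2*1/8) = 0

Explanation: rho_2(r^1) is rotation by angle 2*pi*2*1/8, whose trace is 2*cos(2*pi*2*1/8) = 0.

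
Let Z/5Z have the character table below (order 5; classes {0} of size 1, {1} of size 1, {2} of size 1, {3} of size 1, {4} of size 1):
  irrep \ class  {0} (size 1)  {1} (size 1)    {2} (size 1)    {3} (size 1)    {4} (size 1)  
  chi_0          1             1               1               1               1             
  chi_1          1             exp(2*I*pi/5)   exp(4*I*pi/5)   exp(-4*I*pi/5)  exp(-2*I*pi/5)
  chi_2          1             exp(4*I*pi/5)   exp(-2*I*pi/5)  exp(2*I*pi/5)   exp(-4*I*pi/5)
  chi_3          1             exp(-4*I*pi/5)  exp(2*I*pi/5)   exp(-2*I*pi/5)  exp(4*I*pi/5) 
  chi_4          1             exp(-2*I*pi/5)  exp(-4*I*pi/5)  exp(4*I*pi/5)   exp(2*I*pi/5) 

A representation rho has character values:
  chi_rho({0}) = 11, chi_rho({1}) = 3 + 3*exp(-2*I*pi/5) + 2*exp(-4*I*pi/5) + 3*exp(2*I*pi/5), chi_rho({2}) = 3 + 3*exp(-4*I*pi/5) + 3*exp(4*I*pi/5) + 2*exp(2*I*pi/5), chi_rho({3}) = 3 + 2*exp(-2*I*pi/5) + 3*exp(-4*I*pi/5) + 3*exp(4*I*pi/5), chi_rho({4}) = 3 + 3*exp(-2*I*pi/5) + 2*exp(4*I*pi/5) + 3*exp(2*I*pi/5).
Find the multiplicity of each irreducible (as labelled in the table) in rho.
Multiplicities: chi_0: 3, chi_1: 3, chi_2: 0, chi_3: 2, chi_4: 3.

Why: Use <chi_rho, chi> = (1/|G|) sum_C |C| * chi_rho(C) * conj(chi(C)) with |G| = 5 for each irreducible chi in the table:
  <chi_rho, chi_0> = (1/5)[1*(11)*conj(1) + 1*(3 + 3*exp(-2*I*pi/5) + 2*exp(-4*I*pi/5) + 3*exp(2*I*pi/5))*conj(1) + 1*(3 + 3*exp(-4*I*pi/5) + 3*exp(4*I*pi/5) + 2*exp(2*I*pi/5))*conj(1) + 1*(3 + 2*exp(-2*I*pi/5) + 3*exp(-4*I*pi/5) + 3*exp(4*I*pi/5))*conj(1) + 1*(3 + 3*exp(-2*I*pi/5) + 2*exp(4*I*pi/5) + 3*exp(2*I*pi/5))*conj(1)]
      = (1/5)[(11) + (3 + 3*exp(-2*I*pi/5) + 2*exp(-4*I*pi/5) + 3*exp(2*I*pi/5)) + (3 + 3*exp(-4*I*pi/5) + 3*exp(4*I*pi/5) + 2*exp(2*I*pi/5)) + (3 + 2*exp(-2*I*pi/5) + 3*exp(-4*I*pi/5) + 3*exp(4*I*pi/5)) + (3 + 3*exp(-2*I*pi/5) + 2*exp(4*I*pi/5) + 3*exp(2*I*pi/5))] = 15/5 = 3
  <chi_rho, chi_1> = (1/5)[1*(11)*conj(1) + 1*(3 + 3*exp(-2*I*pi/5) + 2*exp(-4*I*pi/5) + 3*exp(2*I*pi/5))*conj(exp(2*I*pi/5)) + 1*(3 + 3*exp(-4*I*pi/5) + 3*exp(4*I*pi/5) + 2*exp(2*I*pi/5))*conj(exp(4*I*pi/5)) + 1*(3 + 2*exp(-2*I*pi/5) + 3*exp(-4*I*pi/5) + 3*exp(4*I*pi/5))*conj(exp(-4*I*pi/5)) + 1*(3 + 3*exp(-2*I*pi/5) + 2*exp(4*I*pi/5) + 3*exp(2*I*pi/5))*conj(exp(-2*I*pi/5))]
      = (1/5)[(11) + (3 + 3*exp(-2*I*pi/5) + 3*exp(-4*I*pi/5) + 2*exp(4*I*pi/5)) + (3 + 2*exp(-2*I*pi/5) + 3*exp(-4*I*pi/5) + 3*exp(2*I*pi/5)) + (3 + 3*exp(-2*I*pi/5) + 3*exp(4*I*pi/5) + 2*exp(2*I*pi/5)) + (3 + 2*exp(-4*I*pi/5) + 3*exp(4*I*pi/5) + 3*exp(2*I*pi/5))] = 15/5 = 3
  <chi_rho, chi_2> = (1/5)[1*(11)*conj(1) + 1*(3 + 3*exp(-2*I*pi/5) + 2*exp(-4*I*pi/5) + 3*exp(2*I*pi/5))*conj(exp(4*I*pi/5)) + 1*(3 + 3*exp(-4*I*pi/5) + 3*exp(4*I*pi/5) + 2*exp(2*I*pi/5))*conj(exp(-2*I*pi/5)) + 1*(3 + 2*exp(-2*I*pi/5) + 3*exp(-4*I*pi/5) + 3*exp(4*I*pi/5))*conj(exp(2*I*pi/5)) + 1*(3 + 3*exp(-2*I*pi/5) + 2*exp(4*I*pi/5) + 3*exp(2*I*pi/5))*conj(exp(-4*I*pi/5))]
      = (1/5)[(11) + (3*exp(-2*I*pi/5) + 3*exp(-4*I*pi/5) + 3*exp(4*I*pi/5) + 2*exp(2*I*pi/5)) + (3*exp(-2*I*pi/5) + 3*exp(-4*I*pi/5) + 2*exp(4*I*pi/5) + 3*exp(2*I*pi/5)) + (3*exp(-2*I*pi/5) + 2*exp(-4*I*pi/5) + 3*exp(4*I*pi/5) + 3*exp(2*I*pi/5)) + (2*exp(-2*I*pi/5) + 3*exp(-4*I*pi/5) + 3*exp(4*I*pi/5) + 3*exp(2*I*pi/5))] = 0/5 = 0
  <chi_rho, chi_3> = (1/5)[1*(11)*conj(1) + 1*(3 + 3*exp(-2*I*pi/5) + 2*exp(-4*I*pi/5) + 3*exp(2*I*pi/5))*conj(exp(-4*I*pi/5)) + 1*(3 + 3*exp(-4*I*pi/5) + 3*exp(4*I*pi/5) + 2*exp(2*I*pi/5))*conj(exp(2*I*pi/5)) + 1*(3 + 2*exp(-2*I*pi/5) + 3*exp(-4*I*pi/5) + 3*exp(4*I*pi/5))*conj(exp(-2*I*pi/5)) + 1*(3 + 3*exp(-2*I*pi/5) + 2*exp(4*I*pi/5) + 3*exp(2*I*pi/5))*conj(exp(4*I*pi/5))]
      = (1/5)[(11) + (2 + 3*exp(-4*I*pi/5) + 3*exp(4*I*pi/5) + 3*exp(2*I*pi/5)) + (2 + 3*exp(-2*I*pi/5) + 3*exp(4*I*pi/5) + 3*exp(2*I*pi/5)) + (2 + 3*exp(-2*I*pi/5) + 3*exp(-4*I*pi/5) + 3*exp(2*I*pi/5)) + (2 + 3*exp(-2*I*pi/5) + 3*exp(-4*I*pi/5) + 3*exp(4*I*pi/5))] = 10/5 = 2
  <chi_rho, chi_4> = (1/5)[1*(11)*conj(1) + 1*(3 + 3*exp(-2*I*pi/5) + 2*exp(-4*I*pi/5) + 3*exp(2*I*pi/5))*conj(exp(-2*I*pi/5)) + 1*(3 + 3*exp(-4*I*pi/5) + 3*exp(4*I*pi/5) + 2*exp(2*I*pi/5))*conj(exp(-4*I*pi/5)) + 1*(3 + 2*exp(-2*I*pi/5) + 3*exp(-4*I*pi/5) + 3*exp(4*I*pi/5))*conj(exp(4*I*pi/5)) + 1*(3 + 3*exp(-2*I*pi/5) + 2*exp(4*I*pi/5) + 3*exp(2*I*pi/5))*conj(exp(2*I*pi/5))]
      = (1/5)[(11) + (3 + 2*exp(-2*I*pi/5) + 3*exp(4*I*pi/5) + 3*exp(2*I*pi/5)) + (3 + 3*exp(-2*I*pi/5) + 2*exp(-4*I*pi/5) + 3*exp(4*I*pi/5)) + (3 + 3*exp(-4*I*pi/5) + 2*exp(4*I*pi/5) + 3*exp(2*I*pi/5)) + (3 + 3*exp(-2*I*pi/5) + 3*exp(-4*I*pi/5) + 2*exp(2*I*pi/5))] = 15/5 = 3
(Exp terms are combined using exp(i*s)*conj(exp(i*t)) = exp(i*(s-t)), and sums of them are collapsed using the identity that for every m > 1 the m distinct m-th roots of unity sum to 0, e.g. 1 + exp(2*I*pi/3) + exp(-2*I*pi/3) = 0.)
Dimension check: dim(rho) = sum (mult * dim) = 3*1 + 3*1 + 0*1 + 2*1 + 3*1 = 11 = chi_rho(e) = 11.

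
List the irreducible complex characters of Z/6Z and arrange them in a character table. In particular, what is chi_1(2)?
Character table of Z/6Z (irreps indexed chi_0,...,chi_5 with chi_k(m) = zeta_6^(k*m), zeta_6 = exp(2*pi*i/6)):
  irrep \ class  {0} (size 1)  {1} (size 1)    {2} (size 1)    {3} (size 1)  {4} (size 1)    {5} (size 1)  
  chi_0          1             1               1               1             1               1             
  chi_1          1             exp(I*pi/3)     exp(2*I*pi/3)   -1            exp(-2*I*pi/3)  exp(-I*pi/3)  
  chi_2          1             exp(2*I*pi/3)   exp(-2*I*pi/3)  1             exp(2*I*pi/3)   exp(-2*I*pi/3)
  chi_3          1             -1              1               -1            1               -1            
  chi_4          1             exp(-2*I*pi/3)  exp(2*I*pi/3)   1             exp(-2*I*pi/3)  exp(2*I*pi/3) 
  chi_5          1             exp(-I*pi/3)    exp(-2*I*pi/3)  -1            exp(2*I*pi/3)   exp(I*pi/3)   

Spot check: chi_1(2) = zeta_6^(1*2) = zeta_6^2 = exp(2*I*pi/3).

Working: Z/6Z is abelian, so all 6 irreducible complex representations are 1-dimensional. They are given by chi_k(m) = zeta_6^(k*m) for k = 0,...,5. Row orthogonality: sum_m chi_k(m) conj(chi_l(m)) = 6 * [k = l].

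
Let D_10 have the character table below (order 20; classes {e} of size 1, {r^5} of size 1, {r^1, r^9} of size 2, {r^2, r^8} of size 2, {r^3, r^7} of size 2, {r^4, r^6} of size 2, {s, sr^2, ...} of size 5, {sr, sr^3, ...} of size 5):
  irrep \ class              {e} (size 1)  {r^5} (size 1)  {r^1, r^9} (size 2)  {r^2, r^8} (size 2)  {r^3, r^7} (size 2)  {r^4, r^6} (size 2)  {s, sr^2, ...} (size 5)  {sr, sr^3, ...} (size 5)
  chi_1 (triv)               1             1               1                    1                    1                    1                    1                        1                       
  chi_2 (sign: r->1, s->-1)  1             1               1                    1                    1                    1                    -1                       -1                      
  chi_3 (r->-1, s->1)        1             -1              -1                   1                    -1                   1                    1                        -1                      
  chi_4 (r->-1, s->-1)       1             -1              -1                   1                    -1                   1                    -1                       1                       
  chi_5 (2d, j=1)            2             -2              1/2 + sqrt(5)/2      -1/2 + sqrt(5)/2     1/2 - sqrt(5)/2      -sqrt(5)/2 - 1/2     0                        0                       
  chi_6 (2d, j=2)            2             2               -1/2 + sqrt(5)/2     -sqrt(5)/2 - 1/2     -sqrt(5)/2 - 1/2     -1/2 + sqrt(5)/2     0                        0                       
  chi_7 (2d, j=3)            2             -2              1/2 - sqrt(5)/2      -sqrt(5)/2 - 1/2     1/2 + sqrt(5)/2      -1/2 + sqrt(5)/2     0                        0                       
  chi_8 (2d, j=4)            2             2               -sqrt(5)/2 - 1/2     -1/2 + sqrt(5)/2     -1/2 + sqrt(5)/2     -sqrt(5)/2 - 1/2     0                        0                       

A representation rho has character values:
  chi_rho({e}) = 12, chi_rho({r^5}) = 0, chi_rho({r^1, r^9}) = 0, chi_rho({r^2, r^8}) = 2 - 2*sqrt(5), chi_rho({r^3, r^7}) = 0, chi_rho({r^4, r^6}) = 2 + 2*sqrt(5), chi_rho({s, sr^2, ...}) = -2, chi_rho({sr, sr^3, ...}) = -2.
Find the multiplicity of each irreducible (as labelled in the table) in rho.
Multiplicities: chi_1: 0, chi_2: 2, chi_3: 1, chi_4: 1, chi_5: 0, chi_6: 2, chi_7: 2, chi_8: 0.

Solution. Use <chi_rho, chi> = (1/|G|) sum_C |C| * chi_rho(C) * conj(chi(C)) with |G| = 20 for each irreducible chi in the table:
  <chi_rho, chi_1> = (1/20)[1*(12)*conj(1) + 1*(0)*conj(1) + 2*(0)*conj(1) + 2*(2 - 2*sqrt(5))*conj(1) + 2*(0)*conj(1) + 2*(2 + 2*sqrt(5))*conj(1) + 5*(-2)*conj(1) + 5*(-2)*conj(1)]
      = (1/20)[(12) + (0) + (0) + (4 - 4*sqrt(5)) + (0) + (4 + 4*sqrt(5)) + (-10) + (-10)] = 0/20 = 0
  <chi_rho, chi_2> = (1/20)[1*(12)*conj(1) + 1*(0)*conj(1) + 2*(0)*conj(1) + 2*(2 - 2*sqrt(5))*conj(1) + 2*(0)*conj(1) + 2*(2 + 2*sqrt(5))*conj(1) + 5*(-2)*conj(-1) + 5*(-2)*conj(-1)]
      = (1/20)[(12) + (0) + (0) + (4 - 4*sqrt(5)) + (0) + (4 + 4*sqrt(5)) + (10) + (10)] = 40/20 = 2
  <chi_rho, chi_3> = (1/20)[1*(12)*conj(1) + 1*(0)*conj(-1) + 2*(0)*conj(-1) + 2*(2 - 2*sqrt(5))*conj(1) + 2*(0)*conj(-1) + 2*(2 + 2*sqrt(5))*conj(1) + 5*(-2)*conj(1) + 5*(-2)*conj(-1)]
      = (1/20)[(12) + (0) + (0) + (4 - 4*sqrt(5)) + (0) + (4 + 4*sqrt(5)) + (-10) + (10)] = 20/20 = 1
  <chi_rho, chi_4> = (1/20)[1*(12)*conj(1) + 1*(0)*conj(-1) + 2*(0)*conj(-1) + 2*(2 - 2*sqrt(5))*conj(1) + 2*(0)*conj(-1) + 2*(2 + 2*sqrt(5))*conj(1) + 5*(-2)*conj(-1) + 5*(-2)*conj(1)]
      = (1/20)[(12) + (0) + (0) + (4 - 4*sqrt(5)) + (0) + (4 + 4*sqrt(5)) + (10) + (-10)] = 20/20 = 1
  <chi_rho, chi_5> = (1/20)[1*(12)*conj(2) + 1*(0)*conj(-2) + 2*(0)*conj(1/2 + sqrt(5)/2) + 2*(2 - 2*sqrt(5))*conj(-1/2 + sqrt(5)/2) + 2*(0)*conj(1/2 - sqrt(5)/2) + 2*(2 + 2*sqrt(5))*conj(-sqrt(5)/2 - 1/2) + 5*(-2)*conj(0) + 5*(-2)*conj(0)]
      = (1/20)[(24) + (0) + (0) + (-12 + 4*sqrt(5)) + (0) + (-12 - 4*sqrt(5)) + (0) + (0)] = 0/20 = 0
  <chi_rho, chi_6> = (1/20)[1*(12)*conj(2) + 1*(0)*conj(2) + 2*(0)*conj(-1/2 + sqrt(5)/2) + 2*(2 - 2*sqrt(5))*conj(-sqrt(5)/2 - 1/2) + 2*(0)*conj(-sqrt(5)/2 - 1/2) + 2*(2 + 2*sqrt(5))*conj(-1/2 + sqrt(5)/2) + 5*(-2)*conj(0) + 5*(-2)*conj(0)]
      = (1/20)[(24) + (0) + (0) + (8) + (0) + (8) + (0) + (0)] = 40/20 = 2
  <chi_rho, chi_7> = (1/20)[1*(12)*conj(2) + 1*(0)*conj(-2) + 2*(0)*conj(1/2 - sqrt(5)/2) + 2*(2 - 2*sqrt(5))*conj(-sqrt(5)/2 - 1/2) + 2*(0)*conj(1/2 + sqrt(5)/2) + 2*(2 + 2*sqrt(5))*conj(-1/2 + sqrt(5)/2) + 5*(-2)*conj(0) + 5*(-2)*conj(0)]
      = (1/20)[(24) + (0) + (0) + (8) + (0) + (8) + (0) + (0)] = 40/20 = 2
  <chi_rho, chi_8> = (1/20)[1*(12)*conj(2) + 1*(0)*conj(2) + 2*(0)*conj(-sqrt(5)/2 - 1/2) + 2*(2 - 2*sqrt(5))*conj(-1/2 + sqrt(5)/2) + 2*(0)*conj(-1/2 + sqrt(5)/2) + 2*(2 + 2*sqrt(5))*conj(-sqrt(5)/2 - 1/2) + 5*(-2)*conj(0) + 5*(-2)*conj(0)]
      = (1/20)[(24) + (0) + (0) + (-12 + 4*sqrt(5)) + (0) + (-12 - 4*sqrt(5)) + (0) + (0)] = 0/20 = 0
Dimension check: dim(rho) = sum (mult * dim) = 0*1 + 2*1 + 1*1 + 1*1 + 0*2 + 2*2 + 2*2 + 0*2 = 12 = chi_rho(e) = 12.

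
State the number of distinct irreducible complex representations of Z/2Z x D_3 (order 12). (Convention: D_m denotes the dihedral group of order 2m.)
6

Why: The number of irreducible complex representations of a finite group equals its number of conjugacy classes. For a direct product, #classes(G x H) = #classes(G) * #classes(H). Z/2Z has 2 classes (abelian), D_3 has 3 classes, so 2 * 3 = 6, so Z/2Z x D_3 (order 12) has exactly 6 irreducible complex representations.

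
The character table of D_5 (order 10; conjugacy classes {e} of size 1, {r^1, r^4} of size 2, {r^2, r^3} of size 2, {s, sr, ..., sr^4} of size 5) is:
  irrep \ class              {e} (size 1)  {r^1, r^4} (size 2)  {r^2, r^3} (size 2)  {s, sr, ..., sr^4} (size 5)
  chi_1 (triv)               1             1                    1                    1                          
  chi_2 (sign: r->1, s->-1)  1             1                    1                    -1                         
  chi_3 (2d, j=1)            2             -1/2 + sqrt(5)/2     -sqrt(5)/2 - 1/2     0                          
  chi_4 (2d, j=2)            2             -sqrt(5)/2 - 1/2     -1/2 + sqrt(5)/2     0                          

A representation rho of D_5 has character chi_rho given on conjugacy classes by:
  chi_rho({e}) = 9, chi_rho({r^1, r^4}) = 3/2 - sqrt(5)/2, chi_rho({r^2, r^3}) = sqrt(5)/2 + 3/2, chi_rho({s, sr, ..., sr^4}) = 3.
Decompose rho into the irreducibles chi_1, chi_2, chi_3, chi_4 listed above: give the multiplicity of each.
Multiplicities: chi_1: 3, chi_2: 0, chi_3: 1, chi_4: 2.

Justification: Use <chi_rho, chi> = (1/|G|) sum_C |C| * chi_rho(C) * conj(chi(C)) with |G| = 10 for each irreducible chi in the table:
  <chi_rho, chi_1> = (1/10)[1*(9)*conj(1) + 2*(3/2 - sqrt(5)/2)*conj(1) + 2*(sqrt(5)/2 + 3/2)*conj(1) + 5*(3)*conj(1)]
      = (1/10)[(9) + (3 - sqrt(5)) + (sqrt(5) + 3) + (15)] = 30/10 = 3
  <chi_rho, chi_2> = (1/10)[1*(9)*conj(1) + 2*(3/2 - sqrt(5)/2)*conj(1) + 2*(sqrt(5)/2 + 3/2)*conj(1) + 5*(3)*conj(-1)]
      = (1/10)[(9) + (3 - sqrt(5)) + (sqrt(5) + 3) + (-15)] = 0/10 = 0
  <chi_rho, chi_3> = (1/10)[1*(9)*conj(2) + 2*(3/2 - sqrt(5)/2)*conj(-1/2 + sqrt(5)/2) + 2*(sqrt(5)/2 + 3/2)*conj(-sqrt(5)/2 - 1/2) + 5*(3)*conj(0)]
      = (1/10)[(18) + (-4 + 2*sqrt(5)) + (-2*sqrt(5) - 4) + (0)] = 10/10 = 1
  <chi_rho, chi_4> = (1/10)[1*(9)*conj(2) + 2*(3/2 - sqrt(5)/2)*conj(-sqrt(5)/2 - 1/2) + 2*(sqrt(5)/2 + 3/2)*conj(-1/2 + sqrt(5)/2) + 5*(3)*conj(0)]
      = (1/10)[(18) + (1 - sqrt(5)) + (1 + sqrt(5)) + (0)] = 20/10 = 2
Dimension check: dim(rho) = sum (mult * dim) = 3*1 + 0*1 + 1*2 + 2*2 = 9 = chi_rho(e) = 9.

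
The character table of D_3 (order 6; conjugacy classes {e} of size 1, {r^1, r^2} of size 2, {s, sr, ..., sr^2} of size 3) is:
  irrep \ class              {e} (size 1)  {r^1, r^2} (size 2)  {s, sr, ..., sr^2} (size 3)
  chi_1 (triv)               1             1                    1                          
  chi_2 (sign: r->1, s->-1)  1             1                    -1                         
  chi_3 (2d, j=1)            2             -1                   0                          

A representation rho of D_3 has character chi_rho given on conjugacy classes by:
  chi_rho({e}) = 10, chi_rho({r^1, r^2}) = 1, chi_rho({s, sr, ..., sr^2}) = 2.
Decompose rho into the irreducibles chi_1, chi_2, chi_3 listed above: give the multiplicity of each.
Multiplicities: chi_1: 3, chi_2: 1, chi_3: 3.

Derivation: Use <chi_rho, chi> = (1/|G|) sum_C |C| * chi_rho(C) * conj(chi(C)) with |G| = 6 for each irreducible chi in the table:
  <chi_rho, chi_1> = (1/6)[1*(10)*conj(1) + 2*(1)*conj(1) + 3*(2)*conj(1)]
      = (1/6)[(10) + (2) + (6)] = 18/6 = 3
  <chi_rho, chi_2> = (1/6)[1*(10)*conj(1) + 2*(1)*conj(1) + 3*(2)*conj(-1)]
      = (1/6)[(10) + (2) + (-6)] = 6/6 = 1
  <chi_rho, chi_3> = (1/6)[1*(10)*conj(2) + 2*(1)*conj(-1) + 3*(2)*conj(0)]
      = (1/6)[(20) + (-2) + (0)] = 18/6 = 3
Dimension check: dim(rho) = sum (mult * dim) = 3*1 + 1*1 + 3*2 = 10 = chi_rho(e) = 10.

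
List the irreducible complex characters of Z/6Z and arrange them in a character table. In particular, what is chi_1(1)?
Character table of Z/6Z (irreps indexed chi_0,...,chi_5 with chi_k(m) = zeta_6^(k*m), zeta_6 = exp(2*pi*i/6)):
  irrep \ class  {0} (size 1)  {1} (size 1)    {2} (size 1)    {3} (size 1)  {4} (size 1)    {5} (size 1)  
  chi_0          1             1               1               1             1               1             
  chi_1          1             exp(I*pi/3)     exp(2*I*pi/3)   -1            exp(-2*I*pi/3)  exp(-I*pi/3)  
  chi_2          1             exp(2*I*pi/3)   exp(-2*I*pi/3)  1             exp(2*I*pi/3)   exp(-2*I*pi/3)
  chi_3          1             -1              1               -1            1               -1            
  chi_4          1             exp(-2*I*pi/3)  exp(2*I*pi/3)   1             exp(-2*I*pi/3)  exp(2*I*pi/3) 
  chi_5          1             exp(-I*pi/3)    exp(-2*I*pi/3)  -1            exp(2*I*pi/3)   exp(I*pi/3)   

Spot check: chi_1(1) = zeta_6^(1*1) = zeta_6^1 = exp(I*pi/3).

Argument: Z/6Z is abelian, so all 6 irreducible complex representations are 1-dimensional. They are given by chi_k(m) = zeta_6^(k*m) for k = 0,...,5. Row orthogonality: sum_m chi_k(m) conj(chi_l(m)) = 6 * [k = l].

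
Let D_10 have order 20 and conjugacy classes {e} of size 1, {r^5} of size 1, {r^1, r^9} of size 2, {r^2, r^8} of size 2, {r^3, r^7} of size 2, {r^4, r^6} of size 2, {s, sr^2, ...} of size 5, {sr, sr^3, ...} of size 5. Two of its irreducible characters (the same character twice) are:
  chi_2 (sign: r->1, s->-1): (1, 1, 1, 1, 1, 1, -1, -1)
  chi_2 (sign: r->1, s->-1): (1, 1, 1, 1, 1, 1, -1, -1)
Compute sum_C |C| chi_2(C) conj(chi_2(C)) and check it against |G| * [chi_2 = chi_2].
Sum = 20 = |G| = 20; so <chi_2, chi_2> = 1 (norm-1 confirms irreducibility).

Explanation: Compute term by term over conjugacy classes (|C| * chi_2(C) * conj(chi_2(C))):
  1*(1)*conj(1) + 1*(1)*conj(1) + 2*(1)*conj(1) + 2*(1)*conj(1) + 2*(1)*conj(1) + 2*(1)*conj(1) + 5*(-1)*conj(-1) + 5*(-1)*conj(-1)
  = (1) + (1) + (2) + (2) + (2) + (2) + (5) + (5)
  = 20.
Dividing by |G| = 20 gives 20/20 = 1, matching the row-orthogonality relation <chi_2, chi_2> = [chi_2 = chi_2].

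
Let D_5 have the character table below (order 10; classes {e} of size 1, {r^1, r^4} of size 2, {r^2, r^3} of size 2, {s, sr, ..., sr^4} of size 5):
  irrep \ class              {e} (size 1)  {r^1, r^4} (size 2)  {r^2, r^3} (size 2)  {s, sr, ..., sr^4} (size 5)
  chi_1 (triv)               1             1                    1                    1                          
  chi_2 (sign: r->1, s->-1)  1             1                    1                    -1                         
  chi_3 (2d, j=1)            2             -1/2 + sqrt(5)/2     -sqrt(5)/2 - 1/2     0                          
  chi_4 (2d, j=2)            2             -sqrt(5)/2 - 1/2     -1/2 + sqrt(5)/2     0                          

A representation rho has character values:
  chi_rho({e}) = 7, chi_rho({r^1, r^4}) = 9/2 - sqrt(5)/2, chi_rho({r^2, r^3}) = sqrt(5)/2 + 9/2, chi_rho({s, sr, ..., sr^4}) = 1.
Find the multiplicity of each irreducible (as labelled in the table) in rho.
Multiplicities: chi_1: 3, chi_2: 2, chi_3: 0, chi_4: 1.

Details: Use <chi_rho, chi> = (1/|G|) sum_C |C| * chi_rho(C) * conj(chi(C)) with |G| = 10 for each irreducible chi in the table:
  <chi_rho, chi_1> = (1/10)[1*(7)*conj(1) + 2*(9/2 - sqrt(5)/2)*conj(1) + 2*(sqrt(5)/2 + 9/2)*conj(1) + 5*(1)*conj(1)]
      = (1/10)[(7) + (9 - sqrt(5)) + (sqrt(5) + 9) + (5)] = 30/10 = 3
  <chi_rho, chi_2> = (1/10)[1*(7)*conj(1) + 2*(9/2 - sqrt(5)/2)*conj(1) + 2*(sqrt(5)/2 + 9/2)*conj(1) + 5*(1)*conj(-1)]
      = (1/10)[(7) + (9 - sqrt(5)) + (sqrt(5) + 9) + (-5)] = 20/10 = 2
  <chi_rho, chi_3> = (1/10)[1*(7)*conj(2) + 2*(9/2 - sqrt(5)/2)*conj(-1/2 + sqrt(5)/2) + 2*(sqrt(5)/2 + 9/2)*conj(-sqrt(5)/2 - 1/2) + 5*(1)*conj(0)]
      = (1/10)[(14) + (-7 + 5*sqrt(5)) + (-5*sqrt(5) - 7) + (0)] = 0/10 = 0
  <chi_rho, chi_4> = (1/10)[1*(7)*conj(2) + 2*(9/2 - sqrt(5)/2)*conj(-sqrt(5)/2 - 1/2) + 2*(sqrt(5)/2 + 9/2)*conj(-1/2 + sqrt(5)/2) + 5*(1)*conj(0)]
      = (1/10)[(14) + (-4*sqrt(5) - 2) + (-2 + 4*sqrt(5)) + (0)] = 10/10 = 1
Dimension check: dim(rho) = sum (mult * dim) = 3*1 + 2*1 + 0*2 + 1*2 = 7 = chi_rho(e) = 7.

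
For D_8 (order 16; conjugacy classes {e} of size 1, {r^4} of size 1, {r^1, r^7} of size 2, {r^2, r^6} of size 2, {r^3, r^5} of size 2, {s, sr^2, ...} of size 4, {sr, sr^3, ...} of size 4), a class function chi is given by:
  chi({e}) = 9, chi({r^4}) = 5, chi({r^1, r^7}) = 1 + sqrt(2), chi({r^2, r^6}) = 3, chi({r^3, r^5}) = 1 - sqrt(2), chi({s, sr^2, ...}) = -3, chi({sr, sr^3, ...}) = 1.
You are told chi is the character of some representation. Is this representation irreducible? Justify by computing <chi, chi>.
Not irreducible (reducible): <chi, chi> = 11 > 1.

Proof sketch: <chi, chi> = (1/|G|) sum_C |C| * |chi(C)|^2 = (1/16)[1*|9|^2 + 1*|5|^2 + 2*|1 + sqrt(2)|^2 + 2*|3|^2 + 2*|1 - sqrt(2)|^2 + 4*|-3|^2 + 4*|1|^2]
  = (1/16)[(81) + (25) + (4*sqrt(2) + 6) + (18) + (6 - 4*sqrt(2)) + (36) + (4)] = 176/16 = 11.
A character is irreducible iff <chi, chi> = 1, so this representation is reducible.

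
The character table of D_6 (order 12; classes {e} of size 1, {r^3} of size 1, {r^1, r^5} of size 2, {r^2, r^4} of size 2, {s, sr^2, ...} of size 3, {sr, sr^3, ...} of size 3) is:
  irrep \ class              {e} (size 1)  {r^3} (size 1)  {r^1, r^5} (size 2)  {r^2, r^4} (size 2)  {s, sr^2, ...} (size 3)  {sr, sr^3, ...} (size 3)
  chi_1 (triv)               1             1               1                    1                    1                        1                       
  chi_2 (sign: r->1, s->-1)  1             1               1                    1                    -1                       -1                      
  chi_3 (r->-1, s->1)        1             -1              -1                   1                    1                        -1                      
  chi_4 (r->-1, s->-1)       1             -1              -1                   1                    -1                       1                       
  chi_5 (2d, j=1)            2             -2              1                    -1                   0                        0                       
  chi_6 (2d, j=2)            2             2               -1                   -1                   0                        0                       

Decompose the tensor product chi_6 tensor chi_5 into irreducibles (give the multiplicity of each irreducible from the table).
chi_6 tensor chi_5 = chi_3 + chi_4 + chi_5 (all other irreducibles have multiplicity 0).

Explanation: The character of a tensor product is the pointwise product (chi_6 * chi_5)(C) = chi_6(C) * chi_5(C):
  {e}: (2)*(2), {r^3}: (2)*(-2), {r^1, r^5}: (-1)*(1), {r^2, r^4}: (-1)*(-1), {s, sr^2, ...}: (0)*(0), {sr, sr^3, ...}: (0)*(0)
so (chi_6 * chi_5) takes values
  {e} -> 4, {r^3} -> -4, {r^1, r^5} -> -1, {r^2, r^4} -> 1, {s, sr^2, ...} -> 0, {sr, sr^3, ...} -> 0.
Now take the inner product of this character with each irreducible chi from the table, <chi_6*chi_5, chi> = (1/12) sum_C |C| (chi_6*chi_5)(C) conj(chi(C)):
  <chi_6*chi_5, chi_1> = (1/12)[1*(4)*conj(1) + 1*(-4)*conj(1) + 2*(-1)*conj(1) + 2*(1)*conj(1) + 3*(0)*conj(1) + 3*(0)*conj(1)]
      = (1/12)[(4) + (-4) + (-2) + (2) + (0) + (0)] = 0/12 = 0
  <chi_6*chi_5, chi_2> = (1/12)[1*(4)*conj(1) + 1*(-4)*conj(1) + 2*(-1)*conj(1) + 2*(1)*conj(1) + 3*(0)*conj(-1) + 3*(0)*conj(-1)]
      = (1/12)[(4) + (-4) + (-2) + (2) + (0) + (0)] = 0/12 = 0
  <chi_6*chi_5, chi_3> = (1/12)[1*(4)*conj(1) + 1*(-4)*conj(-1) + 2*(-1)*conj(-1) + 2*(1)*conj(1) + 3*(0)*conj(1) + 3*(0)*conj(-1)]
      = (1/12)[(4) + (4) + (2) + (2) + (0) + (0)] = 12/12 = 1
  <chi_6*chi_5, chi_4> = (1/12)[1*(4)*conj(1) + 1*(-4)*conj(-1) + 2*(-1)*conj(-1) + 2*(1)*conj(1) + 3*(0)*conj(-1) + 3*(0)*conj(1)]
      = (1/12)[(4) + (4) + (2) + (2) + (0) + (0)] = 12/12 = 1
  <chi_6*chi_5, chi_5> = (1/12)[1*(4)*conj(2) + 1*(-4)*conj(-2) + 2*(-1)*conj(1) + 2*(1)*conj(-1) + 3*(0)*conj(0) + 3*(0)*conj(0)]
      = (1/12)[(8) + (8) + (-2) + (-2) + (0) + (0)] = 12/12 = 1
  <chi_6*chi_5, chi_6> = (1/12)[1*(4)*conj(2) + 1*(-4)*conj(2) + 2*(-1)*conj(-1) + 2*(1)*conj(-1) + 3*(0)*conj(0) + 3*(0)*conj(0)]
      = (1/12)[(8) + (-8) + (2) + (-2) + (0) + (0)] = 0/12 = 0
Hence the multiplicities are chi_3: 1, chi_4: 1, chi_5: 1. Dimension check: dim(chi_6)*dim(chi_5) = 2*2 = 4 and sum (mult * dim) = 1*1 + 1*1 + 1*2 = 4.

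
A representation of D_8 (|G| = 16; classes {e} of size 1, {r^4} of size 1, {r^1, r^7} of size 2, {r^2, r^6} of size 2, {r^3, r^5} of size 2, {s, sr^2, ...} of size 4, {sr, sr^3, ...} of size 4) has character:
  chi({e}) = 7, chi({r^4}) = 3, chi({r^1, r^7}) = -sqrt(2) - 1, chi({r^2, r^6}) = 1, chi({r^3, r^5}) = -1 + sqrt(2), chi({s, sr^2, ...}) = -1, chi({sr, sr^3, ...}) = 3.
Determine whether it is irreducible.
Not irreducible (reducible): <chi, chi> = 7 > 1.

Details: <chi, chi> = (1/|G|) sum_C |C| * |chi(C)|^2 = (1/16)[1*|7|^2 + 1*|3|^2 + 2*|-sqrt(2) - 1|^2 + 2*|1|^2 + 2*|-1 + sqrt(2)|^2 + 4*|-1|^2 + 4*|3|^2]
  = (1/16)[(49) + (9) + (4*sqrt(2) + 6) + (2) + (6 - 4*sqrt(2)) + (4) + (36)] = 112/16 = 7.
A character is irreducible iff <chi, chi> = 1, so this representation is reducible.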